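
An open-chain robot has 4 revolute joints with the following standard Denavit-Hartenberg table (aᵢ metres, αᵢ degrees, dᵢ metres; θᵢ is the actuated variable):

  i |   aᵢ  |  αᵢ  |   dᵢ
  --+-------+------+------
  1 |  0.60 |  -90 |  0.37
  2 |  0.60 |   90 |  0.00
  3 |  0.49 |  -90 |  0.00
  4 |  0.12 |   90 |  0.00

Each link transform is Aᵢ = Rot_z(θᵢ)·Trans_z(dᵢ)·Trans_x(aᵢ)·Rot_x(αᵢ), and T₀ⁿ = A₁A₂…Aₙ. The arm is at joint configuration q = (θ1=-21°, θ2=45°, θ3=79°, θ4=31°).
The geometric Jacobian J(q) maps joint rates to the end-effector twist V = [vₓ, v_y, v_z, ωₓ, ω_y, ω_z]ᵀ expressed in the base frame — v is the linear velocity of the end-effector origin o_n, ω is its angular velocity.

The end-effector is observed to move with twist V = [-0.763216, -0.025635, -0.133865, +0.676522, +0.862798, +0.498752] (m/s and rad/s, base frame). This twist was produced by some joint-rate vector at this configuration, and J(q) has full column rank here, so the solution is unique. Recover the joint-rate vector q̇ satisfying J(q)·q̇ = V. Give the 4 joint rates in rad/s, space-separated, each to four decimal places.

o_n = [1.1987, 0.1632, -0.1780]
J₁: ẑ×o_n = [-0.1632, 1.1987, 0.0000], ω = ẑ
J2: z=[0.3584, 0.9336, 0.0000] o=[0.5601, -0.2150, 0.3700] → [-0.5116, 0.1964, -0.4606, 0.3584, 0.9336, 0.0000]
J3: z=[0.6601, -0.2534, 0.7071] o=[0.9562, -0.3671, -0.0543] → [-0.3436, 0.2531, 0.4115, 0.6601, -0.2534, 0.7071]
J4: z=[-0.5796, 0.4269, 0.6941] o=[1.1903, 0.0583, -0.1204] → [-0.0974, -0.0276, -0.0644, -0.5796, 0.4269, 0.6941]
q̇ = J⁺·V = [-0.3470, 0.9760, 0.8260, 0.3770]

-0.3470 0.9760 0.8260 0.3770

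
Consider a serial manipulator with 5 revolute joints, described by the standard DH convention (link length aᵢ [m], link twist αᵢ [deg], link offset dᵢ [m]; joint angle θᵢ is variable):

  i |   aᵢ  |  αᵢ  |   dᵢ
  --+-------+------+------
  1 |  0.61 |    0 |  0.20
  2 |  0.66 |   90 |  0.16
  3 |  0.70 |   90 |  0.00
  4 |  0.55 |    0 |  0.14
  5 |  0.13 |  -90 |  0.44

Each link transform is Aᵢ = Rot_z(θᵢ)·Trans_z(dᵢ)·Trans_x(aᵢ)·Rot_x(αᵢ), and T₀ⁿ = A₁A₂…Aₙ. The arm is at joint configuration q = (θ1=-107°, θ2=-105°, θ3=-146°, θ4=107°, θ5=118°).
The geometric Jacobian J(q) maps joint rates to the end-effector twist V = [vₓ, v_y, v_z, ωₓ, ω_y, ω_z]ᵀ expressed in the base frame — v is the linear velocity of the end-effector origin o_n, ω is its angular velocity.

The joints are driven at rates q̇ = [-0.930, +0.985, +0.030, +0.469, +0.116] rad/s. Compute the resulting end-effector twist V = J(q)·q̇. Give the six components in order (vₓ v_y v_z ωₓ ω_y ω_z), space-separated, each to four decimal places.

-0.7599 0.1517 0.0870 0.2933 -0.1479 0.5400

o_n = [0.0815, -0.2339, 0.5907]
J₁: ẑ×o_n = [0.2339, 0.0815, -0.0000], ω = ẑ
J2: z=[0.0000, 0.0000, 1.0000] o=[-0.1783, -0.5833, 0.2000] → [-0.3495, 0.2598, 0.0000, 0.0000, 0.0000, 1.0000]
J3: z=[0.5299, 0.8480, 0.0000] o=[-0.7381, -0.2336, 0.3600] → [0.1957, -0.1223, -0.6951, 0.5299, 0.8480, 0.0000]
J4: z=[0.4742, -0.2963, 0.8290] o=[-0.2459, -0.5411, -0.0314] → [-0.4391, -0.0236, 0.2427, 0.4742, -0.2963, 0.8290]
J5: z=[0.4742, -0.2963, 0.8290] o=[-0.0139, -0.0659, 0.1746] → [0.0159, -0.1183, -0.0514, 0.4742, -0.2963, 0.8290]
V = J·q̇ = [-0.7599, 0.1517, 0.0870, 0.2933, -0.1479, 0.5400]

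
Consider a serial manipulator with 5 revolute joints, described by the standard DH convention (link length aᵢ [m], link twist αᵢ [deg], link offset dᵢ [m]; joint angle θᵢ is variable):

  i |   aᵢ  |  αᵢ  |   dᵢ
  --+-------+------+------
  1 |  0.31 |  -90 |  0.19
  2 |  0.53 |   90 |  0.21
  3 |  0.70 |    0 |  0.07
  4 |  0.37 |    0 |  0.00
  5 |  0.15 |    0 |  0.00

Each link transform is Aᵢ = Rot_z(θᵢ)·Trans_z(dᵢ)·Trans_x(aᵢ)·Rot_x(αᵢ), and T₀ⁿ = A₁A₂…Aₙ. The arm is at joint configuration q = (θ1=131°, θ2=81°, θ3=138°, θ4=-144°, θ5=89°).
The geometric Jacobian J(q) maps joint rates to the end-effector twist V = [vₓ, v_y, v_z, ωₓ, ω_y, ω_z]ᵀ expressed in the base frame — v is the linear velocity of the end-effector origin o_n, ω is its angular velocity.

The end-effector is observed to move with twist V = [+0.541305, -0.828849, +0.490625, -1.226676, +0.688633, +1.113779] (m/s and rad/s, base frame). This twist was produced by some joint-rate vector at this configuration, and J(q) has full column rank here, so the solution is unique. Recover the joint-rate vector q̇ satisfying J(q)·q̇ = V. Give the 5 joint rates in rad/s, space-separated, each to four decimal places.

0.9040 0.4740 0.7970 -0.4530 0.9970

o_n = [-0.8845, -0.1845, -0.1902]
J₁: ẑ×o_n = [0.1845, -0.8845, 0.0000], ω = ẑ
J2: z=[-0.7547, -0.6561, 0.0000] o=[-0.2034, 0.2340, 0.1900] → [0.2495, -0.2870, -0.1311, -0.7547, -0.6561, 0.0000]
J3: z=[-0.6480, 0.7454, 0.1564] o=[-0.4163, 0.1588, -0.3335] → [0.1605, 0.0196, 0.5715, -0.6480, 0.7454, 0.1564]
J4: z=[-0.6480, 0.7454, 0.1564] o=[-0.7617, -0.1578, 0.1913] → [-0.2802, -0.2664, 0.1088, -0.6480, 0.7454, 0.1564]
J5: z=[-0.6480, 0.7454, 0.1564] o=[-0.7703, -0.0890, -0.1722] → [0.0015, -0.0296, 0.1470, -0.6480, 0.7454, 0.1564]
q̇ = J⁺·V = [0.9040, 0.4740, 0.7970, -0.4530, 0.9970]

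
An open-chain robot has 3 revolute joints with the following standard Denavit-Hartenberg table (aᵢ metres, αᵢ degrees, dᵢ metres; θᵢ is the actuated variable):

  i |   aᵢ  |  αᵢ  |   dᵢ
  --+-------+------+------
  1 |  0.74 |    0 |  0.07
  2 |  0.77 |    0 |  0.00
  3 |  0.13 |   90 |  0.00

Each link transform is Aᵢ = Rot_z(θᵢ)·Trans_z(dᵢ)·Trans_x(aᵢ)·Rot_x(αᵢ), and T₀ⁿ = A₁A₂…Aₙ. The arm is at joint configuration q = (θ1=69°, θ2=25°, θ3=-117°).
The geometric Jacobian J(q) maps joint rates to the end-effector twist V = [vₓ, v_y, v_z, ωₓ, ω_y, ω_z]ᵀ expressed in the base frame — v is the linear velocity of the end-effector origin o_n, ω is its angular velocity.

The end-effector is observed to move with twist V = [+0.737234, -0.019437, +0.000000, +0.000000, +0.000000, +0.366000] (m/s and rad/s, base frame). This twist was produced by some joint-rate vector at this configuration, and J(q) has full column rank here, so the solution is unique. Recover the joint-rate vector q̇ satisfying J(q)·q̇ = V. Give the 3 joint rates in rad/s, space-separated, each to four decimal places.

o_n = [0.3311, 1.4082, 0.0700]
J₁: ẑ×o_n = [-1.4082, 0.3311, 0.0000], ω = ẑ
J2: z=[0.0000, 0.0000, 1.0000] o=[0.2652, 0.6908, 0.0700] → [-0.7173, 0.0660, 0.0000, 0.0000, 0.0000, 1.0000]
J3: z=[0.0000, 0.0000, 1.0000] o=[0.2115, 1.4590, 0.0700] → [0.0508, 0.1197, -0.0000, 0.0000, 0.0000, 1.0000]
q̇ = J⁺·V = [-0.3620, -0.2480, 0.9760]

-0.3620 -0.2480 0.9760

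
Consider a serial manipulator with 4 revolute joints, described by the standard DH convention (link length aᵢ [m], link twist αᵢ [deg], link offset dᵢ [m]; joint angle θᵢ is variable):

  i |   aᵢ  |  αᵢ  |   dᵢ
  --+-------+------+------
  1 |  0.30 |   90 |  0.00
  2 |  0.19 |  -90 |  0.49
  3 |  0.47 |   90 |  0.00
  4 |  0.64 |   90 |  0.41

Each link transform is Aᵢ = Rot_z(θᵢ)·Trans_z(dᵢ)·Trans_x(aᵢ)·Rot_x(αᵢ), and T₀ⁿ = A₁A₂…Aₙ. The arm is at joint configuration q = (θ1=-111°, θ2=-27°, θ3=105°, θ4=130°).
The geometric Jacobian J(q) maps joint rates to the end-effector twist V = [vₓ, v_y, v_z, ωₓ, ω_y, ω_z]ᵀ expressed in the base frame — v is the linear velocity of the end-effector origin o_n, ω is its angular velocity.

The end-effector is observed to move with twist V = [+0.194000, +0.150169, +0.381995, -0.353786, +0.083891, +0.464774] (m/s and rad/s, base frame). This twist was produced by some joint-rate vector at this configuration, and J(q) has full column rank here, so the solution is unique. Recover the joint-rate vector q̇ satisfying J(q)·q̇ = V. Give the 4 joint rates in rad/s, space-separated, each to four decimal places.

o_n = [-0.6751, -0.8454, 0.1777]
J₁: ẑ×o_n = [0.8454, -0.6751, 0.0000], ω = ẑ
J2: z=[-0.9336, 0.3584, 0.0000] o=[-0.1075, -0.2801, 0.0000] → [0.0637, 0.1659, 0.7312, -0.9336, 0.3584, 0.0000]
J3: z=[-0.1627, -0.4238, 0.8910] o=[-0.6256, -0.2625, -0.0863] → [0.4075, -0.0011, 0.0739, -0.1627, -0.4238, 0.8910]
J4: z=[-0.0668, -0.8962, -0.4385] o=[-0.1630, -0.3240, -0.0310] → [-0.4157, 0.2385, -0.4242, -0.0668, -0.8962, -0.4385]
q̇ = J⁺·V = [-0.2580, 0.2840, 0.6660, -0.2950]

-0.2580 0.2840 0.6660 -0.2950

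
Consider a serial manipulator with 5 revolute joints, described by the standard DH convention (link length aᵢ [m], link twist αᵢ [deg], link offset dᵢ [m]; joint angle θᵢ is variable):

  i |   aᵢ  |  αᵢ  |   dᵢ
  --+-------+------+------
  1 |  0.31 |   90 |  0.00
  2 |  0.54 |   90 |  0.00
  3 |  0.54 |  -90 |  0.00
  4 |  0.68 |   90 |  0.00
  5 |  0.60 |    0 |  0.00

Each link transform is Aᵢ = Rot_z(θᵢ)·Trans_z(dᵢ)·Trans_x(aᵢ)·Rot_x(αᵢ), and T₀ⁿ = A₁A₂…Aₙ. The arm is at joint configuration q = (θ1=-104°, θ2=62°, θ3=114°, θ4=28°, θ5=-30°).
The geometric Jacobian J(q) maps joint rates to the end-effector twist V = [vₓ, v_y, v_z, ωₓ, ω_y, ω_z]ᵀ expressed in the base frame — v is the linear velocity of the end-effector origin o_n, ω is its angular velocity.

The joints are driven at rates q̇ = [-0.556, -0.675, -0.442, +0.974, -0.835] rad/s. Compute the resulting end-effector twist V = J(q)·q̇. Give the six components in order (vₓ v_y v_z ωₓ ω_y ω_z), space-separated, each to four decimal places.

0.5906 0.6254 1.9571 1.7217 0.9972 -0.6472

o_n = [-1.5092, 0.4901, 0.4089]
J₁: ẑ×o_n = [-0.4901, -1.5092, 0.0000], ω = ẑ
J2: z=[-0.9703, 0.2419, 0.0000] o=[-0.0750, -0.3008, 0.0000] → [0.0989, 0.3967, -0.4205, -0.9703, 0.2419, 0.0000]
J3: z=[-0.2136, -0.8567, -0.4695] o=[-0.1363, -0.5468, 0.4768] → [0.5450, 0.6300, -1.3977, -0.2136, -0.8567, -0.4695]
J4: z=[0.4984, 0.3177, -0.8066] o=[-0.5900, -0.3274, 0.2829] → [0.6994, 0.6786, 0.6995, 0.4984, 0.3177, -0.8066]
J5: z=[-0.5831, -0.5657, -0.5831] o=[-1.0263, 0.1901, 0.2171] → [0.0665, 0.3934, -0.4481, -0.5831, -0.5657, -0.5831]
V = J·q̇ = [0.5906, 0.6254, 1.9571, 1.7217, 0.9972, -0.6472]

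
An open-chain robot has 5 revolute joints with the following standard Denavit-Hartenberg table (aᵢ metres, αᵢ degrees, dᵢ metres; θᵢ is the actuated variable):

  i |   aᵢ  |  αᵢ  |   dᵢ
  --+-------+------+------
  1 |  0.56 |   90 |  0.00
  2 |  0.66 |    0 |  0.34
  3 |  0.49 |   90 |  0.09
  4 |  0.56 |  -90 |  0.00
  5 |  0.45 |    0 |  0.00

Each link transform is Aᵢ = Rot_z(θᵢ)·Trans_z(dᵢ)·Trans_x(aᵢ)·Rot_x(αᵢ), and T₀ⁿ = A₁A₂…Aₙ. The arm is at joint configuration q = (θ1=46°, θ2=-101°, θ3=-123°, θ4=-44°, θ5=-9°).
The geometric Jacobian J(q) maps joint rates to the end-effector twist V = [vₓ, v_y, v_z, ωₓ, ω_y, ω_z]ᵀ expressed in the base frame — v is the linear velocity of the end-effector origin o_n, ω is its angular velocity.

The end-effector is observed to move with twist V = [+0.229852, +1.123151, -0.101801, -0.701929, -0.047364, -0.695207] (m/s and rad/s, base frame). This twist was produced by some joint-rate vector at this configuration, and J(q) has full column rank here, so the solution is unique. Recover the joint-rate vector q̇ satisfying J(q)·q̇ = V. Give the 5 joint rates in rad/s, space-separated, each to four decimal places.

-0.0090 0.2430 -0.6100 -0.8560 -0.1460

o_n = [-0.4630, -0.0940, 0.2451]
J₁: ẑ×o_n = [0.0940, -0.4630, 0.0000], ω = ẑ
J2: z=[0.7193, -0.6947, 0.0000] o=[0.3890, 0.4028, 0.0000] → [-0.1702, -0.1763, -0.9493, 0.7193, -0.6947, 0.0000]
J3: z=[0.7193, -0.6947, 0.0000] o=[0.5461, 0.0761, -0.6479] → [-0.6203, -0.6423, -0.8233, 0.7193, -0.6947, 0.0000]
J4: z=[0.4826, 0.4997, 0.7193] o=[0.3660, -0.2400, -0.3075] → [0.1711, -0.8630, 0.4847, 0.4826, 0.4997, 0.7193]
J5: z=[0.1703, -0.8591, 0.4826] o=[-0.1151, -0.1782, -0.0277] → [-0.2750, -0.2143, -0.2845, 0.1703, -0.8591, 0.4826]
q̇ = J⁺·V = [-0.0090, 0.2430, -0.6100, -0.8560, -0.1460]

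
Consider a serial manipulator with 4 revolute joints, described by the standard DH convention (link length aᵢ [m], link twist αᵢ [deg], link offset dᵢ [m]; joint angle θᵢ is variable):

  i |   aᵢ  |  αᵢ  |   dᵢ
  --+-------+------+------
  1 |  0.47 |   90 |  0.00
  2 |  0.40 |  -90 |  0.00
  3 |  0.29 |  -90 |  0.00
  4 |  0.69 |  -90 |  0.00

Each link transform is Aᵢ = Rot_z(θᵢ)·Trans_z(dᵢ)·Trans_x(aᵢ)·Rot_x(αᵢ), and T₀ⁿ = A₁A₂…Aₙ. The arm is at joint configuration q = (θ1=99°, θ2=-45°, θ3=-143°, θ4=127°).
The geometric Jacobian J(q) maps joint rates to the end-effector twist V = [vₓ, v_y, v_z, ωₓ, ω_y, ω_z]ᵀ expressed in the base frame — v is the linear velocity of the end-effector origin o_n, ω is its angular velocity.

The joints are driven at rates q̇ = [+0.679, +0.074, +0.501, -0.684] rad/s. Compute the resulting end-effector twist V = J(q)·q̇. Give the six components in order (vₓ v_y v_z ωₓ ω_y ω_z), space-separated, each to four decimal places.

o_n = [-0.1423, 0.4168, -0.7432]
J₁: ẑ×o_n = [-0.4168, -0.1423, 0.0000], ω = ẑ
J2: z=[0.9877, 0.1564, 0.0000] o=[-0.0735, 0.4642, 0.0000] → [-0.1163, 0.7341, -0.0361, 0.9877, 0.1564, 0.0000]
J3: z=[-0.1106, 0.6984, 0.7071] o=[-0.1178, 0.7436, -0.2828] → [-0.0905, -0.0683, 0.0533, -0.1106, 0.6984, 0.7071]
J4: z=[0.7222, 0.5452, -0.4255] o=[0.0802, 0.6091, -0.1191] → [-0.4222, 0.5455, -0.0176, 0.7222, 0.5452, -0.4255]
V = J·q̇ = [-0.0482, -0.4497, 0.0360, -0.4763, -0.0115, 1.3243]

-0.0482 -0.4497 0.0360 -0.4763 -0.0115 1.3243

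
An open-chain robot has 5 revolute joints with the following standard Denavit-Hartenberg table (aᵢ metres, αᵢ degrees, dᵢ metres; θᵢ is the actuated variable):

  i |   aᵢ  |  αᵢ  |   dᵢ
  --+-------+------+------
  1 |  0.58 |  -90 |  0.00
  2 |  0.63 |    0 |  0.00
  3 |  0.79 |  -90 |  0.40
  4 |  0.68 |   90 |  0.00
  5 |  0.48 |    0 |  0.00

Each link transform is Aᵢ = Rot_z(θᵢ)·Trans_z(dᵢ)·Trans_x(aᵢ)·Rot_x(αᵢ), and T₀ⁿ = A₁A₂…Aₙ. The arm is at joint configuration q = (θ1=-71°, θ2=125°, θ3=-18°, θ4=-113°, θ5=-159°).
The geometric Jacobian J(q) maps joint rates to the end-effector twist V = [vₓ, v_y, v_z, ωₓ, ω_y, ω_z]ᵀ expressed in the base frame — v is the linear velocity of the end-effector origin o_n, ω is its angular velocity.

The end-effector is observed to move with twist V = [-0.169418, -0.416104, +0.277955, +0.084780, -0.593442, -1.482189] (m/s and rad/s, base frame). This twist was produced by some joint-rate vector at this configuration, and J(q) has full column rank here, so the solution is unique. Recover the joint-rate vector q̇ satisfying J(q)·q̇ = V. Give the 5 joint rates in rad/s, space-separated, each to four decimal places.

-0.7160 0.2510 -0.6020 -0.7870 -0.6090

o_n = [0.6382, 0.0308, -1.2352]
J₁: ẑ×o_n = [-0.0308, 0.6382, 0.0000], ω = ẑ
J2: z=[0.9455, 0.3256, 0.0000] o=[0.1888, -0.5484, 0.0000] → [-0.4021, 1.1679, 0.4013, 0.9455, 0.3256, 0.0000]
J3: z=[0.9455, 0.3256, 0.0000] o=[0.0712, -0.2067, -0.5161] → [-0.2341, 0.6800, 0.0400, 0.9455, 0.3256, 0.0000]
J4: z=[-0.3113, 0.9042, 0.2924] o=[0.3742, 0.1419, -1.2715] → [0.0653, 0.0885, -0.2041, -0.3113, 0.9042, 0.2924]
J5: z=[-0.2818, -0.3817, 0.8803] o=[0.9913, 0.2722, -1.0175] → [0.2956, -0.3722, -0.0667, -0.2818, -0.3817, 0.8803]
q̇ = J⁺·V = [-0.7160, 0.2510, -0.6020, -0.7870, -0.6090]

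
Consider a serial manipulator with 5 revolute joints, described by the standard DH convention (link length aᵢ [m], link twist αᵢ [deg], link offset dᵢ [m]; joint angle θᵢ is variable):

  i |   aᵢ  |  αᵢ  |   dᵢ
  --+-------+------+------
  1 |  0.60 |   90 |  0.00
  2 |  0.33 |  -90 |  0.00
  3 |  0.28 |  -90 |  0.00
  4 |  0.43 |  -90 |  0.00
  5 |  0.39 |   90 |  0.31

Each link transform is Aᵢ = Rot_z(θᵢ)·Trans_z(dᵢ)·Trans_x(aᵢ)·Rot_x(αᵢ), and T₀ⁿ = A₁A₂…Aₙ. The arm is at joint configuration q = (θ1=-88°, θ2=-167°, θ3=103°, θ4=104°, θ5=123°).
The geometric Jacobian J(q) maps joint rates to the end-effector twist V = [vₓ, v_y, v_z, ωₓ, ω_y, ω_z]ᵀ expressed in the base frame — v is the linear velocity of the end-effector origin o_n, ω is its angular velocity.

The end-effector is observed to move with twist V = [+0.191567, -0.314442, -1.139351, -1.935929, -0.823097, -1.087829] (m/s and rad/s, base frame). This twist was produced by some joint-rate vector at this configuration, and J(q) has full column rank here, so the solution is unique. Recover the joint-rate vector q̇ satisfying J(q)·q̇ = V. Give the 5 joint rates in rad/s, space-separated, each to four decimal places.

-0.3260 0.9270 0.6920 0.7830 0.9100

o_n = [-0.0007, 0.0788, -0.0170]
J₁: ẑ×o_n = [-0.0788, -0.0007, 0.0000], ω = ẑ
J2: z=[-0.9994, -0.0349, 0.0000] o=[0.0209, -0.5996, 0.0000] → [0.0006, -0.0170, -0.6788, -0.9994, -0.0349, 0.0000]
J3: z=[0.0079, -0.2248, -0.9744] o=[0.0097, -0.2783, -0.0742] → [0.3351, 0.0097, 0.0005, 0.0079, -0.2248, -0.9744]
J4: z=[-0.1917, -0.9567, 0.2192] o=[0.2845, -0.3301, -0.0601] → [-0.1308, -0.0543, -0.3513, -0.1917, -0.9567, 0.2192]
J5: z=[-0.9504, 0.1252, -0.2848] o=[0.1791, -0.2171, 0.3412] → [0.0394, -0.2892, -0.2587, -0.9504, 0.1252, -0.2848]
q̇ = J⁺·V = [-0.3260, 0.9270, 0.6920, 0.7830, 0.9100]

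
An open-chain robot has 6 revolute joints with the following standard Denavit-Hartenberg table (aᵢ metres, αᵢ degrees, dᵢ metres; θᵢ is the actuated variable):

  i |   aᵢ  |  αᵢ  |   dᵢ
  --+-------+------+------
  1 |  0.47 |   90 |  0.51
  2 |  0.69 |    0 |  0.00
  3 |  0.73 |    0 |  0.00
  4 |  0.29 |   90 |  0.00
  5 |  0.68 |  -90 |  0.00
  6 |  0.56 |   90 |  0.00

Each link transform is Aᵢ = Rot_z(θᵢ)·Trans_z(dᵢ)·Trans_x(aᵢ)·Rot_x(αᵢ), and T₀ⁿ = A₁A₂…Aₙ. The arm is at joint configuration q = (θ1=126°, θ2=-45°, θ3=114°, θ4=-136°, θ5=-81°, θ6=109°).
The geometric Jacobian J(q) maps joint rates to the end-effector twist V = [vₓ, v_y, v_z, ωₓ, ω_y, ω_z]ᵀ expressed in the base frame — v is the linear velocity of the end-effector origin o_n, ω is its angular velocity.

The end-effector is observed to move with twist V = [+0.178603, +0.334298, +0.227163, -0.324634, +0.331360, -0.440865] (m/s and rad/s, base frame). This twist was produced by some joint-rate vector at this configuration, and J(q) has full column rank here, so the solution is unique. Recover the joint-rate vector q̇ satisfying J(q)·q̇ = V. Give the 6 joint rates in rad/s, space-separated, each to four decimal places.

o_n = [-1.4855, 1.2083, 0.5719]
J₁: ẑ×o_n = [-1.2083, -1.4855, 0.0000], ω = ẑ
J2: z=[0.8090, 0.5878, 0.0000] o=[-0.2763, 0.3802, 0.5100] → [0.0364, -0.0501, 1.3806, 0.8090, 0.5878, 0.0000]
J3: z=[0.8090, 0.5878, 0.0000] o=[-0.5630, 0.7750, 0.0221] → [0.3232, -0.4448, 0.8927, 0.8090, 0.5878, 0.0000]
J4: z=[0.8090, 0.5878, 0.0000] o=[-0.7168, 0.9866, 0.7036] → [-0.0774, 0.1066, 0.6311, 0.8090, 0.5878, 0.0000]
J5: z=[0.5411, -0.7447, -0.3907] o=[-0.7834, 1.0783, 0.4367] → [-0.0499, 0.2011, -0.4525, 0.5411, -0.7447, -0.3907]
J6: z=[-0.1003, 0.4042, -0.9092] o=[-1.3512, 0.7171, 0.3387] → [0.5408, 0.1454, 0.0050, -0.1003, 0.4042, -0.9092]
q̇ = J⁺·V = [-0.0380, 0.4870, -0.6220, -0.0200, -0.2650, 0.5570]

-0.0380 0.4870 -0.6220 -0.0200 -0.2650 0.5570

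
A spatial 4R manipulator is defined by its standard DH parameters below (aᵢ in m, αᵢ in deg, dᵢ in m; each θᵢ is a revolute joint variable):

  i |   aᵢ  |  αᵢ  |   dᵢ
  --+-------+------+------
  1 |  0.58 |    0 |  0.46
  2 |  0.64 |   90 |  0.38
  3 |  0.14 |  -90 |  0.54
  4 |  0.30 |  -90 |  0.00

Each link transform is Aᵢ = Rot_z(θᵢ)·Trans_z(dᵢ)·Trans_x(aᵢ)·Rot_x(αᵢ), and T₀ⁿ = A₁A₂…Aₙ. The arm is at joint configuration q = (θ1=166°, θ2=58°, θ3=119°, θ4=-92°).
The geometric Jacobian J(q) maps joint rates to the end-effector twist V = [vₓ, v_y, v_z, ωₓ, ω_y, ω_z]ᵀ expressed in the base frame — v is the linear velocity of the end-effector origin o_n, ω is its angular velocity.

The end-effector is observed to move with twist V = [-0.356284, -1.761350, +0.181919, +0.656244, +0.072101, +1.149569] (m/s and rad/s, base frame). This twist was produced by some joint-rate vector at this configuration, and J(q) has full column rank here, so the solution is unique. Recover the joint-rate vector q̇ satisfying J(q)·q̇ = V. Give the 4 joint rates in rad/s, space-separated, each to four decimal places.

o_n = [-1.5614, 0.3435, 0.9533]
J₁: ẑ×o_n = [-0.3435, -1.5614, 0.0000], ω = ẑ
J2: z=[0.0000, 0.0000, 1.0000] o=[-0.5628, 0.1403, 0.4600] → [-0.2032, -0.9986, 0.0000, 0.0000, 0.0000, 1.0000]
J3: z=[-0.6947, 0.7193, 0.0000] o=[-1.0231, -0.3043, 0.8400] → [0.0815, 0.0787, -0.0628, -0.6947, 0.7193, 0.0000]
J4: z=[0.6291, 0.6076, -0.4848] o=[-1.3494, 0.1313, 0.9624] → [0.0973, 0.1085, 0.2622, 0.6291, 0.6076, -0.4848]
q̇ = J⁺·V = [0.6350, 0.8040, -0.4040, 0.5970]

0.6350 0.8040 -0.4040 0.5970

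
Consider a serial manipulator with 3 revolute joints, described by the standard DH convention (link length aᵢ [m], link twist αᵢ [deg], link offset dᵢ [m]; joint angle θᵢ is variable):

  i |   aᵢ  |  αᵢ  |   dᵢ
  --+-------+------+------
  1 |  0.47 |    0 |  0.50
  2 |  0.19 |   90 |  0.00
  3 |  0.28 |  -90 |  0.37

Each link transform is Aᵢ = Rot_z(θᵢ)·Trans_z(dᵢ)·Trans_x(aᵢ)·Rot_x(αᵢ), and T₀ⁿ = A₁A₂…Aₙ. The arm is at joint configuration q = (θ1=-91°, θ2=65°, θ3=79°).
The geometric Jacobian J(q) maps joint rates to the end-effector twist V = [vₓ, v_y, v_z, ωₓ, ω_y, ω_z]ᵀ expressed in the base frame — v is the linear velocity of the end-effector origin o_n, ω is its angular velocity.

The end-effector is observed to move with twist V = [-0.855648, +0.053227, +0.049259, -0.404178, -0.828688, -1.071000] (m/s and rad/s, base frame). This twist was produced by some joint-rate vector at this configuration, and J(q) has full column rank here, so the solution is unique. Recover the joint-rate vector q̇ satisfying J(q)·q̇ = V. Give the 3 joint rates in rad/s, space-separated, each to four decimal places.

o_n = [0.0484, -0.9092, 0.7749]
J₁: ẑ×o_n = [0.9092, 0.0484, -0.0000], ω = ẑ
J2: z=[0.0000, 0.0000, 1.0000] o=[-0.0082, -0.4699, 0.5000] → [0.4393, 0.0566, -0.0000, 0.0000, 0.0000, 1.0000]
J3: z=[-0.4384, -0.8988, 0.0000] o=[0.1626, -0.5532, 0.5000] → [-0.2470, 0.1205, 0.0534, -0.4384, -0.8988, 0.0000]
q̇ = J⁺·V = [-0.3350, -0.7360, 0.9220]

-0.3350 -0.7360 0.9220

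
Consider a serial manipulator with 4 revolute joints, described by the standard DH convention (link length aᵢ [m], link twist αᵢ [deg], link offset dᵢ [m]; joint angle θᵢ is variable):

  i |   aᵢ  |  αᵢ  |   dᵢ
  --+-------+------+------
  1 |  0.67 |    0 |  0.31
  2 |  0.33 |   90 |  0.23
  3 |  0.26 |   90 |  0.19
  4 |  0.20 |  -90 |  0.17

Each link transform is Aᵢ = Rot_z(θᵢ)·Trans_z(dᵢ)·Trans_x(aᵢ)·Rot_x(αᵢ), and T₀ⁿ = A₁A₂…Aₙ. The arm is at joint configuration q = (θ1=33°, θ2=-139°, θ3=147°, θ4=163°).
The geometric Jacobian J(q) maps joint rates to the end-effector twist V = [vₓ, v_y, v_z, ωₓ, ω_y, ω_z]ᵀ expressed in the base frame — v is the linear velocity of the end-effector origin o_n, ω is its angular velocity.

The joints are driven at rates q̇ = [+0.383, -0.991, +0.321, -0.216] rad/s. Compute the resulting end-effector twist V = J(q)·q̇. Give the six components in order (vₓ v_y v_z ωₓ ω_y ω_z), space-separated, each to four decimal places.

o_n = [0.2225, 0.0826, 0.7200]
J₁: ẑ×o_n = [-0.0826, 0.2225, 0.0000], ω = ẑ
J2: z=[0.0000, 0.0000, 1.0000] o=[0.5619, 0.3649, 0.3100] → [0.2823, -0.3394, 0.0000, 0.0000, 0.0000, 1.0000]
J3: z=[-0.9613, 0.2756, 0.0000] o=[0.4709, 0.0477, 0.5400] → [0.0496, 0.1730, 0.0349, -0.9613, 0.2756, 0.0000]
J4: z=[-0.1501, -0.5235, 0.8387] o=[0.3484, 0.3097, 0.6816] → [0.1703, -0.0999, -0.0318, -0.1501, -0.5235, 0.8387]
V = J·q̇ = [-0.3323, 0.4987, 0.0181, -0.2761, 0.2016, -0.7892]

-0.3323 0.4987 0.0181 -0.2761 0.2016 -0.7892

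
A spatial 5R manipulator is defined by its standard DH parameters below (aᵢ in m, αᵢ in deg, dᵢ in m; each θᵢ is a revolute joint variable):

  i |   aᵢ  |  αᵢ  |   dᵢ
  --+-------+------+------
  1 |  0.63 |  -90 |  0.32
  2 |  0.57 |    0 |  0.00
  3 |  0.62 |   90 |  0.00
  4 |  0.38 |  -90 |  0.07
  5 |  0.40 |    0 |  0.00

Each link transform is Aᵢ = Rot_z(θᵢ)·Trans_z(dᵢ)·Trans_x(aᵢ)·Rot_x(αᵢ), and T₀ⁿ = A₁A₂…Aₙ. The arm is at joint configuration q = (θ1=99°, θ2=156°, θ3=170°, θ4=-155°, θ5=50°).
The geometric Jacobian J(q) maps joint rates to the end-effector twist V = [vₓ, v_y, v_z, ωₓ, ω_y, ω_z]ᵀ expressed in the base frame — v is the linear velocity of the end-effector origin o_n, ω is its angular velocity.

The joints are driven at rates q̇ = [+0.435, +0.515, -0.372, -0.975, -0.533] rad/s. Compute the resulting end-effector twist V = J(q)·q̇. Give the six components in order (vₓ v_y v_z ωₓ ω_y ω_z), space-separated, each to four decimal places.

-0.5374 -0.5345 0.1283 -0.6744 0.2561 -0.4993

o_n = [0.2226, 0.3155, -0.0840]
J₁: ẑ×o_n = [-0.3155, 0.2226, 0.0000], ω = ẑ
J2: z=[-0.9877, -0.1564, 0.0000] o=[-0.0986, 0.6222, 0.3200] → [0.0632, -0.3991, 0.3532, -0.9877, -0.1564, 0.0000]
J3: z=[-0.9877, -0.1564, 0.0000] o=[-0.0171, 0.1079, 0.0882] → [0.0269, -0.1701, -0.1675, -0.9877, -0.1564, 0.0000]
J4: z=[0.0875, -0.5523, 0.8290] o=[-0.0975, 0.6156, 0.4349] → [0.5354, 0.3108, 0.1506, 0.0875, -0.5523, 0.8290]
J5: z=[0.8403, 0.4878, 0.2363] o=[0.1119, 0.3201, 0.3003] → [-0.1864, 0.3491, -0.0579, 0.8403, 0.4878, 0.2363]
V = J·q̇ = [-0.5374, -0.5345, 0.1283, -0.6744, 0.2561, -0.4993]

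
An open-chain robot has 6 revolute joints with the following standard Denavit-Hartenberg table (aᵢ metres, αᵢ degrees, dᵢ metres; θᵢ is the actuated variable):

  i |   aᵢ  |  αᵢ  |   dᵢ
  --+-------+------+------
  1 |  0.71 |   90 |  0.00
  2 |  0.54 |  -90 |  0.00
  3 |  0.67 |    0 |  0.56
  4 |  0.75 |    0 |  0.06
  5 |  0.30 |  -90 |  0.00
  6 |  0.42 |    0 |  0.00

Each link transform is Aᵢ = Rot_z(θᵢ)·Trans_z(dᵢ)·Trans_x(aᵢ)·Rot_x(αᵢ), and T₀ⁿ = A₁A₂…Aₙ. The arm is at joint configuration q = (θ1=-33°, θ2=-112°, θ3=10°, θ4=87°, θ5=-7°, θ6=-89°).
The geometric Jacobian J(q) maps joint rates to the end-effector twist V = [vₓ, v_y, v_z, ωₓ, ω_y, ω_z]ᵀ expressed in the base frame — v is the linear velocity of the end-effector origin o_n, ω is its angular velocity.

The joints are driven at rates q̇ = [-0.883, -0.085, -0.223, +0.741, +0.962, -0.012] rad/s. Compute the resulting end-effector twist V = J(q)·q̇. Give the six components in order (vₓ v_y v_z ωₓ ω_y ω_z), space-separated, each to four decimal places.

o_n = [1.6921, 0.2939, -1.4173]
J₁: ẑ×o_n = [-0.2939, 1.6921, 0.0000], ω = ẑ
J2: z=[-0.5446, -0.8387, 0.0000] o=[0.5955, -0.3867, 0.0000] → [1.1886, -0.7719, 0.5490, -0.5446, -0.8387, 0.0000]
J3: z=[0.7776, -0.5050, -0.3746] o=[0.4258, -0.2765, -0.5007] → [0.6766, 0.2384, 1.0830, 0.7776, -0.5050, -0.3746]
J4: z=[0.7776, -0.5050, -0.3746] o=[0.7173, -0.3271, -1.3222] → [0.2806, -0.2912, 0.9752, 0.7776, -0.5050, -0.3746]
J5: z=[0.7776, -0.5050, -0.3746] o=[1.1981, 0.2483, -1.2600] → [0.0966, -0.0627, 0.2850, 0.7776, -0.5050, -0.3746]
J6: z=[0.3142, -0.2040, 0.9272] o=[1.3615, 0.4999, -1.2600] → [0.2230, 0.3559, 0.0027, 0.3142, -0.2040, 0.9272]
V = J·q̇ = [0.3058, -1.7620, 0.7085, 1.1934, -0.6736, -1.4485]

0.3058 -1.7620 0.7085 1.1934 -0.6736 -1.4485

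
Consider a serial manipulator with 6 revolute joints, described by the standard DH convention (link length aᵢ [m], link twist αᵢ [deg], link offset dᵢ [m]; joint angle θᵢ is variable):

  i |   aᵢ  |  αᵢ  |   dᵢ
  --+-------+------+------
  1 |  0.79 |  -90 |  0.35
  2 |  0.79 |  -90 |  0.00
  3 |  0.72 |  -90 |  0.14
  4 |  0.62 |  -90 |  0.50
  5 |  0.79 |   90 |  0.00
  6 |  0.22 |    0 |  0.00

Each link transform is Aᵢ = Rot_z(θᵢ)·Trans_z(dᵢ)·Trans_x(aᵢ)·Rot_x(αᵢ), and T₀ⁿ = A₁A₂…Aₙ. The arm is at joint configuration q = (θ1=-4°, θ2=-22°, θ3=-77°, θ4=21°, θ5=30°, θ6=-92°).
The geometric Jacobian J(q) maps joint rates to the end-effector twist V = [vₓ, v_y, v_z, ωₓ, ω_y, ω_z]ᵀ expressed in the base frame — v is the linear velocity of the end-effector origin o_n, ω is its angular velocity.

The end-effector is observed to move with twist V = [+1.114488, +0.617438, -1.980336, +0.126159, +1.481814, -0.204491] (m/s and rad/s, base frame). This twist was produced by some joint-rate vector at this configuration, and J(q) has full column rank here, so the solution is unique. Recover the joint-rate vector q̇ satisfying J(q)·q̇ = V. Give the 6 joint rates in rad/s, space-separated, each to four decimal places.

0.0770 0.8760 -0.0460 -0.9560 -0.5010 0.8500

o_n = [2.1253, 1.7902, 0.9661]
J₁: ẑ×o_n = [-1.7902, 2.1253, 0.0000], ω = ẑ
J2: z=[0.0698, 0.9976, 0.0000] o=[0.7881, -0.0551, 0.3500] → [0.6146, -0.0430, -1.2052, 0.0698, 0.9976, 0.0000]
J3: z=[0.3737, -0.0261, -0.9272] o=[1.5188, -0.1062, 0.6459] → [1.7500, -0.6820, 0.7245, 0.3737, -0.0261, -0.9272]
J4: z=[0.8855, -0.2874, 0.3650] o=[1.7698, 0.5795, 0.5768] → [-0.5538, -0.2150, 1.1743, 0.8855, -0.2874, 0.3650]
J5: z=[-0.4478, -0.3187, 0.8354] o=[2.2893, 0.9958, 1.0141] → [-0.6484, -0.1586, -0.4080, -0.4478, -0.3187, 0.8354]
J6: z=[0.8288, 0.2027, 0.5216] o=[2.0242, 1.7273, 1.1511] → [-0.0703, 0.2060, 0.0317, 0.8288, 0.2027, 0.5216]
q̇ = J⁺·V = [0.0770, 0.8760, -0.0460, -0.9560, -0.5010, 0.8500]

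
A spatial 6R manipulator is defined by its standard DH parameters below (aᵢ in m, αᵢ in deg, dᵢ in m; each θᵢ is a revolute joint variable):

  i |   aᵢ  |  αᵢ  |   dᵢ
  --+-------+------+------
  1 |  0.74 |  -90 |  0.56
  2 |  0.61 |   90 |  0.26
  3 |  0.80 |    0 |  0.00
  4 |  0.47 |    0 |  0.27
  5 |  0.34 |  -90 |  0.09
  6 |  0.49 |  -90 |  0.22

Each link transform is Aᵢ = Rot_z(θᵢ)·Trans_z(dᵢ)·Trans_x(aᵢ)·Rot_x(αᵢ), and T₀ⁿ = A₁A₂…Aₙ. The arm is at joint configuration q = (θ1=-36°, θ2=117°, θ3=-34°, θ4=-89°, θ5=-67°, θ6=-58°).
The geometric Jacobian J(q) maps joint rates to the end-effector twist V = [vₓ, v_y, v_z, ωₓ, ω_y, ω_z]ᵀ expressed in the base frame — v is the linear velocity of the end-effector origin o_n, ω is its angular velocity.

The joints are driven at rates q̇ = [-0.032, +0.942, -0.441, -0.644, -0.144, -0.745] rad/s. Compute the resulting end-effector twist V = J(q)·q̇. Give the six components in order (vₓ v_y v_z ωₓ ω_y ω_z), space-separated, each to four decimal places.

o_n = [0.6071, -1.2990, -0.1382]
J₁: ẑ×o_n = [1.2990, 0.6071, -0.0000], ω = ẑ
J2: z=[0.5878, 0.8090, 0.0000] o=[0.5987, -0.4350, 0.5600] → [-0.5649, 0.4104, -0.5146, 0.5878, 0.8090, 0.0000]
J3: z=[0.7208, -0.5237, -0.4540] o=[0.5275, -0.0618, 0.0165] → [-0.4806, 0.0754, -0.8501, 0.7208, -0.5237, -0.4540]
J4: z=[0.7208, -0.5237, -0.4540] o=[0.0209, -0.2468, -0.5745] → [-0.7061, -0.5806, -0.4515, 0.7208, -0.5237, -0.4540]
J5: z=[0.7208, -0.5237, -0.4540] o=[0.0779, -0.7754, -0.4690] → [-0.4109, -0.4786, -0.1003, 0.7208, -0.5237, -0.4540]
J6: z=[-0.5151, -0.8431, 0.1547] o=[0.3004, -0.8641, -0.2115] → [0.0055, 0.0852, 0.4825, -0.5151, -0.8431, 0.1547]
V = J·q̇ = [0.1480, 0.7133, -0.1642, 0.0515, 2.0338, 0.4107]

0.1480 0.7133 -0.1642 0.0515 2.0338 0.4107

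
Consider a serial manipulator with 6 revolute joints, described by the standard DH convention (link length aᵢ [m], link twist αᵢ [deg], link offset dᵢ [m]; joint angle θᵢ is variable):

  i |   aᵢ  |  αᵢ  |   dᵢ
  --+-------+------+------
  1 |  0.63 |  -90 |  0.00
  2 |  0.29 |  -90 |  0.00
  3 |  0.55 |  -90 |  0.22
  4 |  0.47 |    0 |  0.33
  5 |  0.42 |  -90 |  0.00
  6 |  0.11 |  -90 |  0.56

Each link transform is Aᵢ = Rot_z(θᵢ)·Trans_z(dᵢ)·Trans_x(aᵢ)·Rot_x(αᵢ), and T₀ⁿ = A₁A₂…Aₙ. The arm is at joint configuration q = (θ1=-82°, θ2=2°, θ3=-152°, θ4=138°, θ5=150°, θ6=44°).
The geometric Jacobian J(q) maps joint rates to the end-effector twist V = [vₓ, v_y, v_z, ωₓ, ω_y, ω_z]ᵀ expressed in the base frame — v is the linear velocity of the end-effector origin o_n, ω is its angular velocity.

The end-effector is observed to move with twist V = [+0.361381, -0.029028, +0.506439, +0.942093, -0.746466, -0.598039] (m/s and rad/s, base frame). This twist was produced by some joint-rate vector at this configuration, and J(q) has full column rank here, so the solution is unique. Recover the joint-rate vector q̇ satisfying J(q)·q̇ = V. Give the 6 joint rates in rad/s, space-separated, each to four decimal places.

0.0040 0.4340 0.3760 0.3850 0.3820 -0.6320

o_n = [0.6689, -0.1568, -0.1940]
J₁: ẑ×o_n = [0.1568, 0.6689, -0.0000], ω = ẑ
J2: z=[0.9903, 0.1392, 0.0000] o=[0.0877, -0.6239, 0.0000] → [-0.0270, 0.1921, 0.3816, 0.9903, 0.1392, 0.0000]
J3: z=[-0.0049, 0.0346, -0.9994] o=[0.1280, -0.9109, -0.0101] → [0.7472, -0.5415, -0.0224, -0.0049, 0.0346, -0.9994]
J4: z=[0.9397, -0.3417, -0.0164] o=[0.3151, -0.3867, -0.2130] → [-0.0028, -0.0237, 0.3370, 0.9397, -0.3417, -0.0164]
J5: z=[0.9397, -0.3417, -0.0164] o=[0.5072, -0.8384, 0.0851] → [0.1065, 0.2596, 0.6957, 0.9397, -0.3417, -0.0164]
J6: z=[0.3269, 0.8825, 0.3381] o=[0.5497, -0.7027, -0.3101] → [-0.0821, 0.0024, 0.0732, 0.3269, 0.8825, 0.3381]
q̇ = J⁺·V = [0.0040, 0.4340, 0.3760, 0.3850, 0.3820, -0.6320]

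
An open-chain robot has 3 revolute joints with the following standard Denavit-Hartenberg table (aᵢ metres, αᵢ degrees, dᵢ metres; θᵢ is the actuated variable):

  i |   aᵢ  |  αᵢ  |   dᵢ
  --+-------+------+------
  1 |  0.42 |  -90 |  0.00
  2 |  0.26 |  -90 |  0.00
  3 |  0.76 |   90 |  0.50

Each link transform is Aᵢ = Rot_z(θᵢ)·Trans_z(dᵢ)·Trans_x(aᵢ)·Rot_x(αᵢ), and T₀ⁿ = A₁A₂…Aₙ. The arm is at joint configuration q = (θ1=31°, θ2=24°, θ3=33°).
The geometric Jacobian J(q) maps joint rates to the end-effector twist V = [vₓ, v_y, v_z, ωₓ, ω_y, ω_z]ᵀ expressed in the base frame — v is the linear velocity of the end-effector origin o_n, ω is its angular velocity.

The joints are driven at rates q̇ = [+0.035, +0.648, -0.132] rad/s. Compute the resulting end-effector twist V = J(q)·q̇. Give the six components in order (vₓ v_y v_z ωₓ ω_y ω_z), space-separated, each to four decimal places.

-0.4633 -0.1379 -0.4217 -0.2877 0.5831 0.1556

o_n = [1.1016, 0.1790, -0.8218]
J₁: ẑ×o_n = [-0.1790, 1.1016, 0.0000], ω = ẑ
J2: z=[-0.5150, 0.8572, 0.0000] o=[0.3600, 0.2163, 0.0000] → [-0.7044, -0.4232, -0.6164, -0.5150, 0.8572, 0.0000]
J3: z=[-0.3486, -0.2095, -0.9135] o=[0.5636, 0.3386, -0.1058] → [0.0042, -0.7411, 0.1684, -0.3486, -0.2095, -0.9135]
V = J·q̇ = [-0.4633, -0.1379, -0.4217, -0.2877, 0.5831, 0.1556]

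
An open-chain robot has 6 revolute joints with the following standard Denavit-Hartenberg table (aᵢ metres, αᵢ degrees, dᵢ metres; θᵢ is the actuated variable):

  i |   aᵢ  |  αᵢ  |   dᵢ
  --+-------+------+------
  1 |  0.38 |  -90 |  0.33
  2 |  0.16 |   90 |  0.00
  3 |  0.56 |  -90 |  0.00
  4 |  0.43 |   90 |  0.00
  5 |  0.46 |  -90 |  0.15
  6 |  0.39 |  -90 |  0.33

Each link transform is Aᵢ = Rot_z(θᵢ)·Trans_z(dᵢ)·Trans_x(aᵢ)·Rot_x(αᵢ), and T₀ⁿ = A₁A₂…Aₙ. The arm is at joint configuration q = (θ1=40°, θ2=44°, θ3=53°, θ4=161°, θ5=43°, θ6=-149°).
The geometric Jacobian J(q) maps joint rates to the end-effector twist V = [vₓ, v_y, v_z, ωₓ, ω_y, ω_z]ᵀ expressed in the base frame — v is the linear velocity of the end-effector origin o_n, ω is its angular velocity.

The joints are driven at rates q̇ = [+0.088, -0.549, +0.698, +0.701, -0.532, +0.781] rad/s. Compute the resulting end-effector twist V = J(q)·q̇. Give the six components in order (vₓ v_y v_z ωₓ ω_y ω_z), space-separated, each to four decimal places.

-0.2387 -0.5712 0.2795 -0.0278 0.6040 1.6443

o_n = [-0.1907, 0.5072, -0.0724]
J₁: ẑ×o_n = [-0.5072, -0.1907, 0.0000], ω = ẑ
J2: z=[-0.6428, 0.7660, 0.0000] o=[0.2911, 0.2443, 0.3300] → [-0.3082, -0.2586, 0.2000, -0.6428, 0.7660, 0.0000]
J3: z=[0.5321, 0.4465, 0.7193] o=[0.3793, 0.3182, 0.2189] → [-0.2660, -0.2550, 0.3551, 0.5321, 0.4465, 0.7193]
J4: z=[-0.8269, 0.0917, 0.5548] o=[0.2775, 0.8167, -0.0153] → [0.1664, -0.3070, 0.2988, -0.8269, 0.0917, 0.5548]
J5: z=[-0.5623, -0.1324, -0.8163] o=[0.2769, 0.3923, 0.0540] → [0.1105, 0.3106, -0.1265, -0.5623, -0.1324, -0.8163]
J6: z=[-0.6038, 0.7402, 0.2959] o=[-0.0674, 0.0692, 0.1598] → [-0.3015, -0.1767, -0.1732, -0.6038, 0.7402, 0.2959]
V = J·q̇ = [-0.2387, -0.5712, 0.2795, -0.0278, 0.6040, 1.6443]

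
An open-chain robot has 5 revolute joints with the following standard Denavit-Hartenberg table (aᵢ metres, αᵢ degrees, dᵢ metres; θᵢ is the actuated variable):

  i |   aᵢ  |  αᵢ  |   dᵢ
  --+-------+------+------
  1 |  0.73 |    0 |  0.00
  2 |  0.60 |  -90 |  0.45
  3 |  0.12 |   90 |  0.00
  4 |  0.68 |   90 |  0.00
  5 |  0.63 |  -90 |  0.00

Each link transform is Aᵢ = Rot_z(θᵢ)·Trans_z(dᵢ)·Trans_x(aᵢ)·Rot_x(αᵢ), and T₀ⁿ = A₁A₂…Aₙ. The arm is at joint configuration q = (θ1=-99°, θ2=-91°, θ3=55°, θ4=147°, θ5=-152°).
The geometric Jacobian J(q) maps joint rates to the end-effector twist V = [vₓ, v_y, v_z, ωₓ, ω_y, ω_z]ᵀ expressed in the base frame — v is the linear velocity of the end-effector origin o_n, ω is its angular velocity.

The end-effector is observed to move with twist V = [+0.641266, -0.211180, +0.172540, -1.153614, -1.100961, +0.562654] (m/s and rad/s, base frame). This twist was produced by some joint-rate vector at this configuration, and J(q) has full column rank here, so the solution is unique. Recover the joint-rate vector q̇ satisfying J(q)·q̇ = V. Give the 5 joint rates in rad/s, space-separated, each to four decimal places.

o_n = [-0.4873, -0.7237, 0.2671]
J₁: ẑ×o_n = [0.7237, -0.4873, 0.0000], ω = ẑ
J2: z=[0.0000, 0.0000, 1.0000] o=[-0.1142, -0.7210, 0.0000] → [0.0026, -0.3732, 0.0000, 0.0000, 0.0000, 1.0000]
J3: z=[-0.1736, -0.9848, 0.0000] o=[-0.7051, -0.6168, 0.4500] → [0.1802, -0.0318, 0.2330, -0.1736, -0.9848, 0.0000]
J4: z=[-0.8067, 0.1422, 0.5736] o=[-0.7729, -0.6049, 0.3517] → [0.0561, 0.0955, 0.0552, -0.8067, 0.1422, 0.5736]
J5: z=[-0.4533, -0.7717, -0.4461] o=[-0.5150, -1.0264, 0.8189] → [0.5609, -0.2625, -0.1159, -0.4533, -0.7717, -0.4461]
q̇ = J⁺·V = [0.1690, 0.1130, 0.8040, 0.9350, 0.5730]

0.1690 0.1130 0.8040 0.9350 0.5730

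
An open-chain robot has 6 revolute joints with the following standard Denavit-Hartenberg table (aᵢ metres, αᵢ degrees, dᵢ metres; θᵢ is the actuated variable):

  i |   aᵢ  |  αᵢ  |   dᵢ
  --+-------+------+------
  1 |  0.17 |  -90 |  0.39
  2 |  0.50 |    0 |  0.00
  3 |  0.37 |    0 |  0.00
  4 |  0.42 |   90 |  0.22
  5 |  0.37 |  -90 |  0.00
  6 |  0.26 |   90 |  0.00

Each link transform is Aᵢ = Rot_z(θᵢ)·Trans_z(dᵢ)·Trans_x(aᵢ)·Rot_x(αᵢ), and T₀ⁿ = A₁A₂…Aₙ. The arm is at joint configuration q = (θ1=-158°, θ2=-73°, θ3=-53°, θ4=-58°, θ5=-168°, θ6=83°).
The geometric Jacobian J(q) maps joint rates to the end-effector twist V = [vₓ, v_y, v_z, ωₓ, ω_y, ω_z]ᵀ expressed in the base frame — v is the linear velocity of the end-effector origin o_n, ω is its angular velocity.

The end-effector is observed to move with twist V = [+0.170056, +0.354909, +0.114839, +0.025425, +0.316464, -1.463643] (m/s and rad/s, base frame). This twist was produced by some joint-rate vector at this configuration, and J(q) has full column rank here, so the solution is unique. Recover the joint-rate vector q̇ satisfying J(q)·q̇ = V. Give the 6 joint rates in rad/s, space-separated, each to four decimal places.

o_n = [0.0014, -0.1467, 1.4230]
J₁: ẑ×o_n = [0.1467, 0.0014, -0.0000], ω = ẑ
J2: z=[0.3746, -0.9272, 0.0000] o=[-0.1576, -0.0637, 0.3900] → [-0.9578, -0.3870, 0.1163, 0.3746, -0.9272, 0.0000]
J3: z=[0.3746, -0.9272, 0.0000] o=[-0.2932, -0.1184, 0.8682] → [-0.5145, -0.2079, 0.2625, 0.3746, -0.9272, 0.0000]
J4: z=[0.3746, -0.9272, 0.0000] o=[-0.0915, -0.0370, 1.1675] → [-0.2369, -0.0957, 0.0450, 0.3746, -0.9272, 0.0000]
J5: z=[-0.0647, -0.0261, -0.9976] o=[0.3794, -0.0840, 1.1382] → [-0.0699, 0.3955, -0.0058, -0.0647, -0.0261, -0.9976]
J6: z=[-0.1741, 0.9846, -0.0145] o=[0.0158, -0.1479, 1.1634] → [0.2556, 0.0454, 0.0140, -0.1741, 0.9846, -0.0145]
q̇ = J⁺·V = [-0.7540, -0.5400, 0.5370, 0.6190, 0.6980, 0.9200]

-0.7540 -0.5400 0.5370 0.6190 0.6980 0.9200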